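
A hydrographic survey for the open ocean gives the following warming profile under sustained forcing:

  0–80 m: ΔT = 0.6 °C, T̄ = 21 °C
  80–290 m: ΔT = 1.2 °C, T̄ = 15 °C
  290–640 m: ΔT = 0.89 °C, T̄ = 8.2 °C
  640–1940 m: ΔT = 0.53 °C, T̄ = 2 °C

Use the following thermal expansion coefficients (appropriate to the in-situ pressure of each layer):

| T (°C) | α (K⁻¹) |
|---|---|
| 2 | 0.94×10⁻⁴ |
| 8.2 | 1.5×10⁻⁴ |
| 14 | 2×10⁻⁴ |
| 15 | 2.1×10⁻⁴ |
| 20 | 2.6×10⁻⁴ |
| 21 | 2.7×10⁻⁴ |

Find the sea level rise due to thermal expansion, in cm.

Layer 1 at 21 °C → α = 2.7×10⁻⁴ K⁻¹
Layer 2 at 15 °C → α = 2.1×10⁻⁴ K⁻¹
Layer 3 at 8.2 °C → α = 1.5×10⁻⁴ K⁻¹
Layer 4 at 2 °C → α = 0.94×10⁻⁴ K⁻¹
2.7×10⁻⁴ × 0.6 × 80 = 0.01296 m
210 × 1.2 × 2.1×10⁻⁴ = 0.05292 m
Layer 3: 0.89 × 1.5×10⁻⁴ × 350 = 0.046725 m
640–1940 m: 1300 × 0.94×10⁻⁴ × 0.53 = 0.064766 m
Δh = 0.01296 + 0.05292 + 0.046725 + 0.064766 = 0.177371 m

about 17.7 cm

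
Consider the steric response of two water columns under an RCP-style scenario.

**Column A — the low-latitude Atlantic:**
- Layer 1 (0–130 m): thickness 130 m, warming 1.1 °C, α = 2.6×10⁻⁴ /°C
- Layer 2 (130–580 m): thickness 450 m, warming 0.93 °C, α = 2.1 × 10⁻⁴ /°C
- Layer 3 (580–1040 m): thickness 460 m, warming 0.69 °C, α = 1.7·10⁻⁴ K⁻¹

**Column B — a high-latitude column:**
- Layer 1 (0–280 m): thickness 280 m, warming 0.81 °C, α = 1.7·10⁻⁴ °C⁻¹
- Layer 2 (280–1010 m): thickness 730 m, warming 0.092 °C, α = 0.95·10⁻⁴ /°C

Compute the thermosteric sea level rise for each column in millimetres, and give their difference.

A: 180 mm; B: 45 mm; difference 130 mm

A 0–130 m: 1.1 × 130 × 2.6×10⁻⁴ = 0.03718 m
A 130–580 m: 2.1×10⁻⁴ × 0.93 × 450 = 0.087885 m
A 0.69 × 1.7×10⁻⁴ × 460 = 0.053958 m
A total: 0.179023 m
B Layer 1: 1.7×10⁻⁴ × 280 × 0.81 = 0.038556 m
B 280–1010 m: 730 × 0.95×10⁻⁴ × 0.092 = 0.0063802 m
B total: 0.0449362 m
Difference: 0.179023 − 0.0449362 = 0.1340868 m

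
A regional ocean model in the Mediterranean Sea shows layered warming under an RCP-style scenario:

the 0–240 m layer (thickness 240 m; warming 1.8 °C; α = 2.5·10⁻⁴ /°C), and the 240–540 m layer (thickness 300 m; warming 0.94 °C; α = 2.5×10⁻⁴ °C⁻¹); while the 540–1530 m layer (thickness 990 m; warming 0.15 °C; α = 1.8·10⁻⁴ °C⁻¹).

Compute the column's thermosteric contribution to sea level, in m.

Δh ≈ 0.205 m

Layer 1: 240 × 2.5×10⁻⁴ × 1.8 = 0.10800 m
240–540 m: 2.5×10⁻⁴ × 0.94 × 300 = 0.07050 m
990 × 1.8×10⁻⁴ × 0.15 = 0.02673 m
Δh = 0.10800 + 0.07050 + 0.02673 = 0.20523 m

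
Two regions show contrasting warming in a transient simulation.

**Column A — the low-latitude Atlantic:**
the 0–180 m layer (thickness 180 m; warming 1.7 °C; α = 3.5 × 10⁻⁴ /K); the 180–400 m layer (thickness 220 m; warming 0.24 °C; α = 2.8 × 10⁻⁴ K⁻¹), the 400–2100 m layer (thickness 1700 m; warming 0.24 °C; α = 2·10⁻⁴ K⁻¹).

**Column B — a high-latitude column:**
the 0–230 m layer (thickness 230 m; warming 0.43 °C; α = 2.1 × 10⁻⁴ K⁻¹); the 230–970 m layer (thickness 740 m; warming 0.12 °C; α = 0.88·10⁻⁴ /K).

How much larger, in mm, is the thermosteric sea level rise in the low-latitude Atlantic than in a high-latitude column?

A Layer 1: 1.7 × 180 × 3.5×10⁻⁴ = 0.10710 m
A Layer 2: 2.8×10⁻⁴ × 0.24 × 220 = 0.014784 m
A 1700 × 0.24 × 2×10⁻⁴ = 0.08160 m
A total: 0.203484 m
B Layer 1: 230 × 0.43 × 2.1×10⁻⁴ = 0.020769 m
B Layer 2: 0.88×10⁻⁴ × 0.12 × 740 = 0.0078144 m
B total: 0.0285834 m
Difference: 0.203484 − 0.0285834 = 0.1749006 m

170 mm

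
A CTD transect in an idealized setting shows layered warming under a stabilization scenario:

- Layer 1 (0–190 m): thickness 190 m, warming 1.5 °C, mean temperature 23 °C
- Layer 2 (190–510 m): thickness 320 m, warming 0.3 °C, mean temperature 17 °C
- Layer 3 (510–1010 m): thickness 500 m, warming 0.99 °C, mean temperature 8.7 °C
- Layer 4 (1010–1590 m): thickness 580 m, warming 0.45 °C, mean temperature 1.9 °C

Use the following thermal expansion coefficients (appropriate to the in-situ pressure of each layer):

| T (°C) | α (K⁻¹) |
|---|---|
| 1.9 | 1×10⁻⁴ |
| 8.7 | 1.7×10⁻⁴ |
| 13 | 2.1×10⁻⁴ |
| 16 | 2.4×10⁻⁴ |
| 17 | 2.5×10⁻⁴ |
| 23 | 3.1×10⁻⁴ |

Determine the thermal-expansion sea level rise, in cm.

Layer 1 at 23 °C → α = 3.1×10⁻⁴ K⁻¹
Layer 2 at 17 °C → α = 2.5×10⁻⁴ K⁻¹
Layer 3 at 8.7 °C → α = 1.7×10⁻⁴ K⁻¹
Layer 4 at 1.9 °C → α = 1×10⁻⁴ K⁻¹
1.5 × 3.1×10⁻⁴ × 190 = 0.08835 m
Layer 2: 2.5×10⁻⁴ × 320 × 0.3 = 0.02400 m
510–1010 m: 500 × 1.7×10⁻⁴ × 0.99 = 0.08415 m
0.45 × 580 × 1×10⁻⁴ = 0.02610 m
Δh = 0.08835 + 0.02400 + 0.08415 + 0.02610 = 0.22260 m ≈ 22.3 cm

about 22.3 cm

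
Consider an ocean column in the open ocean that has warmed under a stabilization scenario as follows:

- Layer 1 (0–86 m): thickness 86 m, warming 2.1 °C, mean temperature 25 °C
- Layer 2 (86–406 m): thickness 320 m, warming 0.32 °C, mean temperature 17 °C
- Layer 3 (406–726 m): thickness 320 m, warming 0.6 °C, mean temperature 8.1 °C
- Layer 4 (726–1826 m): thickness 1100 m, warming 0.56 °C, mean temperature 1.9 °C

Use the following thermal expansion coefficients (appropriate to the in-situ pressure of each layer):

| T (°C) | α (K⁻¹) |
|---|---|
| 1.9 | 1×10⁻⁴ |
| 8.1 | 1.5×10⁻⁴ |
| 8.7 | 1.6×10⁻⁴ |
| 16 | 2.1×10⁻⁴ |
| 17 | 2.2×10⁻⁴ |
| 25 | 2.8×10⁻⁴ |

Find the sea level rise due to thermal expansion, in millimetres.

160 mm

Layer 1 at 25 °C → α = 2.8×10⁻⁴ K⁻¹
Layer 2 at 17 °C → α = 2.2×10⁻⁴ K⁻¹
Layer 3 at 8.1 °C → α = 1.5×10⁻⁴ K⁻¹
Layer 4 at 1.9 °C → α = 1×10⁻⁴ K⁻¹
2.1 × 86 × 2.8×10⁻⁴ = 0.050568 m
Layer 2: 2.2×10⁻⁴ × 0.32 × 320 = 0.022528 m
406–726 m: 320 × 0.6 × 1.5×10⁻⁴ = 0.02880 m
726–1826 m: 1100 × 0.56 × 1×10⁻⁴ = 0.06160 m
Δh = 0.050568 + 0.022528 + 0.02880 + 0.06160 = 0.163496 m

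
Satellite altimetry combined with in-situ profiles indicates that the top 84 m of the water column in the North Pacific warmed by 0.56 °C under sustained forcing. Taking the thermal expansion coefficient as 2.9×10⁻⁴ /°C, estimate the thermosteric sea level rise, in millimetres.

Δh = αΔT·H = 2.9×10⁻⁴ × 0.56 × 84 = 0.0136416 m

14 mm of thermosteric rise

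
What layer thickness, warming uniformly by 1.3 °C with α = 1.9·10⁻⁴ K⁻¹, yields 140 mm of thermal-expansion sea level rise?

H = Δh/(αΔT) = 0.14 / (1.9×10⁻⁴ × 1.3) ≈ 566.8 m

570 m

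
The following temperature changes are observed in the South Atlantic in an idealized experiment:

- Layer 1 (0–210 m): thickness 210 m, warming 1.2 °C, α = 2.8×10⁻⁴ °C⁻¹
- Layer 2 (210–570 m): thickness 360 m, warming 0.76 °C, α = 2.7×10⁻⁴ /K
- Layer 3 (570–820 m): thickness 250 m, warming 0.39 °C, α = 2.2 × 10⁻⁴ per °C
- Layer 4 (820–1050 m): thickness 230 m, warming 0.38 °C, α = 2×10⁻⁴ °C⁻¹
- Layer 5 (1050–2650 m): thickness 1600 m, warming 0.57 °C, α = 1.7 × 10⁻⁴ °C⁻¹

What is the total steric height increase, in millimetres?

Layer 1: 2.8×10⁻⁴ × 1.2 × 210 = 0.07056 m
Layer 2: 360 × 0.76 × 2.7×10⁻⁴ = 0.073872 m
250 × 0.39 × 2.2×10⁻⁴ = 0.02145 m
Layer 4: 230 × 0.38 × 2×10⁻⁴ = 0.01748 m
1050–2650 m: 1.7×10⁻⁴ × 0.57 × 1600 = 0.15504 m
Δh = 0.07056 + 0.073872 + 0.02145 + 0.01748 + 0.15504 = 0.338402 m

about 340 mm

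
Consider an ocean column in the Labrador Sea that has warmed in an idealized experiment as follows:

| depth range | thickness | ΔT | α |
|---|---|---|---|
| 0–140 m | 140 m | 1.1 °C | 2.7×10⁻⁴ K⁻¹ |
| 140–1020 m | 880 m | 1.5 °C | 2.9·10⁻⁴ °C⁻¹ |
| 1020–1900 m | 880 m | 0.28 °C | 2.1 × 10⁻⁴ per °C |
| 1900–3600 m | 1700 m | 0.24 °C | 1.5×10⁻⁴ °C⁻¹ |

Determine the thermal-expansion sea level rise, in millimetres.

540 mm

140 × 2.7×10⁻⁴ × 1.1 = 0.04158 m
Layer 2: 880 × 2.9×10⁻⁴ × 1.5 = 0.38280 m
1020–1900 m: 2.1×10⁻⁴ × 0.28 × 880 = 0.051744 m
Layer 4: 0.24 × 1700 × 1.5×10⁻⁴ = 0.06120 m
Δh = 0.04158 + 0.38280 + 0.051744 + 0.06120 = 0.537324 m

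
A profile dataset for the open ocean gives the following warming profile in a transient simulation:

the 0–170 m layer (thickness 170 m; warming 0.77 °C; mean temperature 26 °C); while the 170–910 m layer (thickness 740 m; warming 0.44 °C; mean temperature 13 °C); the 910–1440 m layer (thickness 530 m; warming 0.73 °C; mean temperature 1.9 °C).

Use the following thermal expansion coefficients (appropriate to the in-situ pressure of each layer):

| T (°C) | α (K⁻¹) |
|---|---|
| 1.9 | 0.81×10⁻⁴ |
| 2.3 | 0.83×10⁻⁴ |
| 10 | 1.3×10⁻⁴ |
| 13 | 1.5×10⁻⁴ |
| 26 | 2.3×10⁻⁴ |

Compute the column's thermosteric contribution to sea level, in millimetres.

Δh = 110 mm

Layer 1 at 26 °C → α = 2.3×10⁻⁴ K⁻¹
Layer 2 at 13 °C → α = 1.5×10⁻⁴ K⁻¹
Layer 3 at 1.9 °C → α = 0.81×10⁻⁴ K⁻¹
Layer 1: 2.3×10⁻⁴ × 0.77 × 170 = 0.030107 m
1.5×10⁻⁴ × 740 × 0.44 = 0.04884 m
Layer 3: 530 × 0.73 × 0.81×10⁻⁴ = 0.0313389 m
Δh = 0.030107 + 0.04884 + 0.0313389 = 0.1102859 m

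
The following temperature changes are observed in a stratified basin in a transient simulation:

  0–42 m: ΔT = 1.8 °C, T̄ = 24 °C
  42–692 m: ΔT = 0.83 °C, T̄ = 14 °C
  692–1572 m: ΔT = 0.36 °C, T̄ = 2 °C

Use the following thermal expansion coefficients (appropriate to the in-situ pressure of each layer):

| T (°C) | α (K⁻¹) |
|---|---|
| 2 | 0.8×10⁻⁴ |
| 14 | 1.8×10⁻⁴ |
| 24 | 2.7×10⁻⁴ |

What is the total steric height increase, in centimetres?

Layer 1 at 24 °C → α = 2.7×10⁻⁴ K⁻¹
Layer 2 at 14 °C → α = 1.8×10⁻⁴ K⁻¹
Layer 3 at 2 °C → α = 0.8×10⁻⁴ K⁻¹
Layer 1: 42 × 2.7×10⁻⁴ × 1.8 = 0.020412 m
Layer 2: 650 × 0.83 × 1.8×10⁻⁴ = 0.09711 m
Layer 3: 0.36 × 0.8×10⁻⁴ × 880 = 0.025344 m
Δh = 0.020412 + 0.09711 + 0.025344 = 0.142866 m ≈ 14.3 cm

Δh = 14.3 cm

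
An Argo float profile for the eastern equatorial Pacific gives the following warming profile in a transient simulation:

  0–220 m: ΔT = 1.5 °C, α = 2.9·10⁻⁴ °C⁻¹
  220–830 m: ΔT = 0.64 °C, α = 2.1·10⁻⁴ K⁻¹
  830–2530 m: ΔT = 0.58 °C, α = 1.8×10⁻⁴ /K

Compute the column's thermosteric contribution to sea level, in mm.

Layer 1: 220 × 1.5 × 2.9×10⁻⁴ = 0.09570 m
220–830 m: 610 × 2.1×10⁻⁴ × 0.64 = 0.081984 m
0.58 × 1.8×10⁻⁴ × 1700 = 0.17748 m
Δh = 0.09570 + 0.081984 + 0.17748 = 0.355164 m ≈ 355 mm

355 mm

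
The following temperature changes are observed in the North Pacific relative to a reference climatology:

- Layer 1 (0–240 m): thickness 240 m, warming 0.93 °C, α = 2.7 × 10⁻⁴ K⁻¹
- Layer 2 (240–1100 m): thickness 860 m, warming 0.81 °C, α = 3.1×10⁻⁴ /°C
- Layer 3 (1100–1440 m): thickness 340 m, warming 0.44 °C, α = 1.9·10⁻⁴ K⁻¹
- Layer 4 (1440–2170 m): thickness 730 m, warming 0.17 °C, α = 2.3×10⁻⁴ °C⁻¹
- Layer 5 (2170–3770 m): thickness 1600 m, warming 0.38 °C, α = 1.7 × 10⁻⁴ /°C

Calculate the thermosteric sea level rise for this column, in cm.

44 cm

0–240 m: 2.7×10⁻⁴ × 0.93 × 240 = 0.060264 m
Layer 2: 0.81 × 3.1×10⁻⁴ × 860 = 0.215946 m
1100–1440 m: 1.9×10⁻⁴ × 0.44 × 340 = 0.028424 m
1440–2170 m: 0.17 × 2.3×10⁻⁴ × 730 = 0.028543 m
1600 × 0.38 × 1.7×10⁻⁴ = 0.10336 m
Δh = 0.060264 + 0.215946 + 0.028424 + 0.028543 + 0.10336 = 0.436537 m ≈ 44 cm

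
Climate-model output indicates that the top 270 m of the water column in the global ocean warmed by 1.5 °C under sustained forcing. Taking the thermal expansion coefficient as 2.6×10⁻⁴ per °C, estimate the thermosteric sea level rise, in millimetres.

105 mm of thermosteric rise

Δh = αΔT·H = 2.6×10⁻⁴ × 1.5 × 270 = 0.10530 m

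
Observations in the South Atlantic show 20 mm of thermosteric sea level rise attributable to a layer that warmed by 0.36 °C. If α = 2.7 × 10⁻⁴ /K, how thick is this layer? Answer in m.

about 206 m

H = Δh/(αΔT) = 0.02 / (2.7×10⁻⁴ × 0.36) ≈ 205.8 m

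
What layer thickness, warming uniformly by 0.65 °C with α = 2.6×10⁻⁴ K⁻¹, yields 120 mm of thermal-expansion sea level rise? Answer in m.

H = Δh/(αΔT) = 0.12 / (2.6×10⁻⁴ × 0.65) ≈ 710.1 m

H ≈ 710 m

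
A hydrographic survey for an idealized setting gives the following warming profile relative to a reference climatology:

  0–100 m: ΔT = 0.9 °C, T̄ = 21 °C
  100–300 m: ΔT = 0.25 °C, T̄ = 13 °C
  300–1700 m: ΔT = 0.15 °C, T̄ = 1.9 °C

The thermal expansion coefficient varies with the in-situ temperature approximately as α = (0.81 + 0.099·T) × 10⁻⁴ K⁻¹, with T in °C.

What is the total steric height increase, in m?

0.057 m of thermosteric rise

Layer 1: α = (0.81 + 0.099×21)×10⁻⁴ = 2.889×10⁻⁴ K⁻¹
Layer 2: α = (0.81 + 0.099×13)×10⁻⁴ = 2.097×10⁻⁴ K⁻¹
Layer 3: α = (0.81 + 0.099×1.9)×10⁻⁴ = 0.9981×10⁻⁴ K⁻¹
0.9 × 100 × 2.889×10⁻⁴ = 0.026001 m
Layer 2: 2.097×10⁻⁴ × 0.25 × 200 = 0.010485 m
300–1700 m: 0.9981×10⁻⁴ × 0.15 × 1400 = 0.0209601 m
Δh = 0.026001 + 0.010485 + 0.0209601 = 0.0574461 m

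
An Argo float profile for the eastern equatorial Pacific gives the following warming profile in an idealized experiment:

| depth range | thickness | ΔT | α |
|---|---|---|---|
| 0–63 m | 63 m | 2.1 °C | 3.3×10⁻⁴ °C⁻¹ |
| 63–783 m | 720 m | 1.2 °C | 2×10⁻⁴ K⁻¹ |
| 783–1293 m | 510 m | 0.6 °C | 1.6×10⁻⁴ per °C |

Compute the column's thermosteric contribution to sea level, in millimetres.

Δh = 265 mm

2.1 × 63 × 3.3×10⁻⁴ = 0.043659 m
Layer 2: 1.2 × 720 × 2×10⁻⁴ = 0.17280 m
783–1293 m: 0.6 × 1.6×10⁻⁴ × 510 = 0.04896 m
Δh = 0.043659 + 0.17280 + 0.04896 = 0.265419 m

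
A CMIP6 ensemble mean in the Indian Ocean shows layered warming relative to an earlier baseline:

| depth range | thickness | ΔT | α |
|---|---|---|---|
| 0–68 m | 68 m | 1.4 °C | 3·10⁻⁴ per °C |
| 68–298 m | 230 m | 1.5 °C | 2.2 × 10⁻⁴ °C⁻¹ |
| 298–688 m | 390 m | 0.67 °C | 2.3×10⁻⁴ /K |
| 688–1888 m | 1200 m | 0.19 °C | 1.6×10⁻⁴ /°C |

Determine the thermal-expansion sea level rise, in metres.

Layer 1: 1.4 × 68 × 3×10⁻⁴ = 0.02856 m
68–298 m: 230 × 2.2×10⁻⁴ × 1.5 = 0.07590 m
298–688 m: 2.3×10⁻⁴ × 390 × 0.67 = 0.060099 m
688–1888 m: 1.6×10⁻⁴ × 1200 × 0.19 = 0.03648 m
Δh = 0.02856 + 0.07590 + 0.060099 + 0.03648 = 0.201039 m ≈ 0.20 m

0.20 m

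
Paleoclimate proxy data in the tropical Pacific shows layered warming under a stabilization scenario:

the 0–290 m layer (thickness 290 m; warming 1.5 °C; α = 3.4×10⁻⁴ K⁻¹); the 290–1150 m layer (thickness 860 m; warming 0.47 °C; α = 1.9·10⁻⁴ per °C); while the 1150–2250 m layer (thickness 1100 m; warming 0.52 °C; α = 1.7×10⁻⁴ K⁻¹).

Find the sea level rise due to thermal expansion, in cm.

32 cm

290 × 3.4×10⁻⁴ × 1.5 = 0.14790 m
0.47 × 1.9×10⁻⁴ × 860 = 0.076798 m
1150–2250 m: 1100 × 1.7×10⁻⁴ × 0.52 = 0.09724 m
Δh = 0.14790 + 0.076798 + 0.09724 = 0.321938 m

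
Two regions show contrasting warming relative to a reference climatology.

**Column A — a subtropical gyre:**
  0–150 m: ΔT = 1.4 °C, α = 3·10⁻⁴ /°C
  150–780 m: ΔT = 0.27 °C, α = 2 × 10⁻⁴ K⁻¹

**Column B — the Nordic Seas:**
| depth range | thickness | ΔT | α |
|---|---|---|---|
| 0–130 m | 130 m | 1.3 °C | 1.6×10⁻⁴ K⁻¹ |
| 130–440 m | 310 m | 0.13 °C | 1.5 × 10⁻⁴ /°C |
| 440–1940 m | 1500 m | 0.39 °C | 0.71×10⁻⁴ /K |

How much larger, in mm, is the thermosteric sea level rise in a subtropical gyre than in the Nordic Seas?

A 3×10⁻⁴ × 150 × 1.4 = 0.06300 m
A 150–780 m: 630 × 2×10⁻⁴ × 0.27 = 0.03402 m
A total: 0.09702 m
B Layer 1: 1.6×10⁻⁴ × 130 × 1.3 = 0.02704 m
B 130–440 m: 1.5×10⁻⁴ × 310 × 0.13 = 0.006045 m
B Layer 3: 1500 × 0.39 × 0.71×10⁻⁴ = 0.041535 m
B total: 0.07462 m
Difference: 0.09702 − 0.07462 = 0.02240 m

22.4 mm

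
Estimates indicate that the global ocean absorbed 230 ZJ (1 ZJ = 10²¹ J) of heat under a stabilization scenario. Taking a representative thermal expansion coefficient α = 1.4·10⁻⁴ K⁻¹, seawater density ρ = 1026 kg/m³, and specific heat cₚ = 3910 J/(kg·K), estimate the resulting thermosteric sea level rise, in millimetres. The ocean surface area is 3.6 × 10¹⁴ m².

Per unit area: Q = 230×10²¹ / (3.6×10¹⁴) ≈ 6.389×10⁸ J/m²
Δh = αQ/(ρcₚ) = 1.4×10⁻⁴ × 6.389×10⁸ / (1026 × 3910) ≈ 0.022297 m

Δh = 22.3 mm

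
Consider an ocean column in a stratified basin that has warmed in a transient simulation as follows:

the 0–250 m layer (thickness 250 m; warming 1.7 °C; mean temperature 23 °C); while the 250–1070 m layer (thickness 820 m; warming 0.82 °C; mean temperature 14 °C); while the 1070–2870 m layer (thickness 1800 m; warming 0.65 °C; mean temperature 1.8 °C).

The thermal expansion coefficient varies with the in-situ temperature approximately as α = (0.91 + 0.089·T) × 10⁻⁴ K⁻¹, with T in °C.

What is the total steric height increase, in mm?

Layer 1: α = (0.91 + 0.089×23)×10⁻⁴ = 2.957×10⁻⁴ K⁻¹
Layer 2: α = (0.91 + 0.089×14)×10⁻⁴ = 2.156×10⁻⁴ K⁻¹
Layer 3: α = (0.91 + 0.089×1.8)×10⁻⁴ = 1.0702×10⁻⁴ K⁻¹
1.7 × 2.957×10⁻⁴ × 250 = 0.1256725 m
820 × 2.156×10⁻⁴ × 0.82 = 0.14496944 m
0.65 × 1.0702×10⁻⁴ × 1800 = 0.1252134 m
Δh = 0.1256725 + 0.14496944 + 0.1252134 = 0.39585534 m ≈ 396 mm

Δh ≈ 396 mm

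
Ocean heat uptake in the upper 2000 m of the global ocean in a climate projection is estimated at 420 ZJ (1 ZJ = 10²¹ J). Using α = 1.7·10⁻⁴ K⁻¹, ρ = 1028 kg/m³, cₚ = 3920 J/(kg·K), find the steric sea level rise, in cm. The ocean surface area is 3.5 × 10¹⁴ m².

Per unit area: Q = 420×10²¹ / (3.5×10¹⁴) = 1.2×10⁹ J/m²
Δh = αQ/(ρcₚ) = 1.7×10⁻⁴ × 1.2×10⁹ / (1028 × 3920) ≈ 0.050623 m

5.1 cm of thermosteric rise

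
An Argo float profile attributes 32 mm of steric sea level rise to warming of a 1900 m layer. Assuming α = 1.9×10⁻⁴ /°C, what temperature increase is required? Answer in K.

ΔT ≈ 0.0886 K

ΔT = Δh/(αH) = 0.032 / (1.9×10⁻⁴ × 1900) ≈ 0.08864 K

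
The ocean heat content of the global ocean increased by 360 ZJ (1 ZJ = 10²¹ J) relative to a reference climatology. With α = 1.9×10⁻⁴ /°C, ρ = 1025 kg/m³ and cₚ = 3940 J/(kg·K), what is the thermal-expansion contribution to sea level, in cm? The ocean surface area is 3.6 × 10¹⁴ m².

Per unit area: Q = 360×10²¹ / (3.6×10¹⁴) = 1×10⁹ J/m²
Δh = αQ/(ρcₚ) = 1.9×10⁻⁴ × 1×10⁹ / (1025 × 3940) ≈ 0.047047 m

Δh = 4.70 cm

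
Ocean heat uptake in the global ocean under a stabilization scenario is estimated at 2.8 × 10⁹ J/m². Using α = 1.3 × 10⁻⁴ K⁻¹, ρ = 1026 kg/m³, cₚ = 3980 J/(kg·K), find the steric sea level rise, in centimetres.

Δh = αQ/(ρcₚ) = 1.3×10⁻⁴ × 2.8×10⁹ / (1026 × 3980) ≈ 0.08914 m

about 8.9 cm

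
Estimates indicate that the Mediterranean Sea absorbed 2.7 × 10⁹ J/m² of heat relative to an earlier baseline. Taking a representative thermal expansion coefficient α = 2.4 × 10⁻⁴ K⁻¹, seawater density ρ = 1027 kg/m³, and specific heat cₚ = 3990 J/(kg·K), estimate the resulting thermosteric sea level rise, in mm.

Δh = αQ/(ρcₚ) = 2.4×10⁻⁴ × 2.7×10⁹ / (1027 × 3990) ≈ 0.15814 m

Δh ≈ 158 mm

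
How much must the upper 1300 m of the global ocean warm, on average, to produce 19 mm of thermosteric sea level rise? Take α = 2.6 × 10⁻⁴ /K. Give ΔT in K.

ΔT = Δh/(αH) = 0.019 / (2.6×10⁻⁴ × 1300) ≈ 0.05621 K

ΔT ≈ 0.0562 K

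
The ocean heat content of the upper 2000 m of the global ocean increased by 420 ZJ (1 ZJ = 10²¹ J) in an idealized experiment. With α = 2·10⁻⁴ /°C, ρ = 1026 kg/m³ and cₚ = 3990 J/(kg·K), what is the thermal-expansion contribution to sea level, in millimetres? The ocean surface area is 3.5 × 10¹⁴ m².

about 59 mm

Per unit area: Q = 420×10²¹ / (3.5×10¹⁴) = 1.2×10⁹ J/m²
Δh = αQ/(ρcₚ) = 2×10⁻⁴ × 1.2×10⁹ / (1026 × 3990) ≈ 0.058626 m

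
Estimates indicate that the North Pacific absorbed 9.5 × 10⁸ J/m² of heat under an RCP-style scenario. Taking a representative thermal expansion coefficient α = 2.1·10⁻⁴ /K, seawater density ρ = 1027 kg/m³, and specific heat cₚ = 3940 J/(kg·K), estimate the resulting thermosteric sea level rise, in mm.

49 mm

Δh = αQ/(ρcₚ) = 2.1×10⁻⁴ × 9.5×10⁸ / (1027 × 3940) ≈ 0.049303 m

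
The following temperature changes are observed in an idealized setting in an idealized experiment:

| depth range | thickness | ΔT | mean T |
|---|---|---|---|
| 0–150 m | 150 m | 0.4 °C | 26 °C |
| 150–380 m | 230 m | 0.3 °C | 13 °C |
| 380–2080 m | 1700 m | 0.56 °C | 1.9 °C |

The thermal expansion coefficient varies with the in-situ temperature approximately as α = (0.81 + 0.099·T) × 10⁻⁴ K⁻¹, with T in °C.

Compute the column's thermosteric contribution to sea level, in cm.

Δh = 13.0 cm

Layer 1: α = (0.81 + 0.099×26)×10⁻⁴ = 3.384×10⁻⁴ K⁻¹
Layer 2: α = (0.81 + 0.099×13)×10⁻⁴ = 2.097×10⁻⁴ K⁻¹
Layer 3: α = (0.81 + 0.099×1.9)×10⁻⁴ = 0.9981×10⁻⁴ K⁻¹
Layer 1: 150 × 3.384×10⁻⁴ × 0.4 = 0.020304 m
Layer 2: 2.097×10⁻⁴ × 0.3 × 230 = 0.0144693 m
0.56 × 1700 × 0.9981×10⁻⁴ = 0.09501912 m
Δh = 0.020304 + 0.0144693 + 0.09501912 = 0.12979242 m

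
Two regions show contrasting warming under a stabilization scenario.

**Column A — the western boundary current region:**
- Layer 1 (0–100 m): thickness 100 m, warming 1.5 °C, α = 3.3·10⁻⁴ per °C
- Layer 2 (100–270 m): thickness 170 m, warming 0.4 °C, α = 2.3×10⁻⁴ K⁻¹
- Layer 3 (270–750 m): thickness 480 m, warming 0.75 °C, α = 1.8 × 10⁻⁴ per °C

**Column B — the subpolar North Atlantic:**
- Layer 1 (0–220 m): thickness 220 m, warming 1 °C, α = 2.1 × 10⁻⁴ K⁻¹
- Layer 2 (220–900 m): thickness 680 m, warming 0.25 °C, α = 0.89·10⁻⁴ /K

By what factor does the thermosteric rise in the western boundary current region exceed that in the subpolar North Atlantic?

A 0–100 m: 100 × 1.5 × 3.3×10⁻⁴ = 0.04950 m
A 0.4 × 2.3×10⁻⁴ × 170 = 0.01564 m
A 0.75 × 1.8×10⁻⁴ × 480 = 0.06480 m
A total: 0.12994 m
B 0–220 m: 1 × 2.1×10⁻⁴ × 220 = 0.04620 m
B Layer 2: 680 × 0.25 × 0.89×10⁻⁴ = 0.01513 m
B total: 0.06133 m
Ratio: 0.12994 / 0.06133 ≈ 2.119

a factor of 2.12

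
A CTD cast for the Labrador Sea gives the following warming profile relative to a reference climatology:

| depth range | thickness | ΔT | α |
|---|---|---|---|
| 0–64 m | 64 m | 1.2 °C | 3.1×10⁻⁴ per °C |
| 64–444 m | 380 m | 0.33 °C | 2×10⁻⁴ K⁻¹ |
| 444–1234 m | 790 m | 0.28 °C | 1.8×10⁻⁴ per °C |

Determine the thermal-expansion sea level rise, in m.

0–64 m: 3.1×10⁻⁴ × 64 × 1.2 = 0.023808 m
0.33 × 380 × 2×10⁻⁴ = 0.02508 m
Layer 3: 0.28 × 790 × 1.8×10⁻⁴ = 0.039816 m
Δh = 0.023808 + 0.02508 + 0.039816 = 0.088704 m ≈ 0.0887 m

0.0887 m of thermosteric rise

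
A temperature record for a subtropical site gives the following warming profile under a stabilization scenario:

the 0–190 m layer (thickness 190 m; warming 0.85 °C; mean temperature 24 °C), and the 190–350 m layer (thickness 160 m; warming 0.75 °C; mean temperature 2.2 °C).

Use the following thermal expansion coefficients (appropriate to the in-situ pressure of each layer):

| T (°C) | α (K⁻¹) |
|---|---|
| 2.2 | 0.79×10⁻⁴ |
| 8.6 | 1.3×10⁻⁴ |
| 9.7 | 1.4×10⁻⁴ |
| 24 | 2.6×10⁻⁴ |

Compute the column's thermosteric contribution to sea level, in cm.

Layer 1 at 24 °C → α = 2.6×10⁻⁴ K⁻¹
Layer 2 at 2.2 °C → α = 0.79×10⁻⁴ K⁻¹
0–190 m: 2.6×10⁻⁴ × 0.85 × 190 = 0.04199 m
Layer 2: 0.79×10⁻⁴ × 160 × 0.75 = 0.00948 m
Δh = 0.04199 + 0.00948 = 0.05147 m

about 5.1 cm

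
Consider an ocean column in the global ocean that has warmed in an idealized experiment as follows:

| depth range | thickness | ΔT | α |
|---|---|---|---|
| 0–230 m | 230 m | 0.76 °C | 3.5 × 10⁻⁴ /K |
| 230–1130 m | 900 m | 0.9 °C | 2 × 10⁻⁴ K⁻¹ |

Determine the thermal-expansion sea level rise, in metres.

0.223 m

0.76 × 3.5×10⁻⁴ × 230 = 0.06118 m
230–1130 m: 900 × 0.9 × 2×10⁻⁴ = 0.16200 m
Δh = 0.06118 + 0.16200 = 0.22318 m ≈ 0.223 m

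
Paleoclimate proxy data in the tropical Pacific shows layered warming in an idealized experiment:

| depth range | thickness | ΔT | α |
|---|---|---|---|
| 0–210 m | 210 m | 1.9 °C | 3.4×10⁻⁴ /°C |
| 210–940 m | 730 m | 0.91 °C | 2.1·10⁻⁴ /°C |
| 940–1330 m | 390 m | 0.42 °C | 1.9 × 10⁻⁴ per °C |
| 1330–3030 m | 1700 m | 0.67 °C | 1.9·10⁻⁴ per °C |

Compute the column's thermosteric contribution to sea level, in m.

Layer 1: 1.9 × 210 × 3.4×10⁻⁴ = 0.13566 m
2.1×10⁻⁴ × 730 × 0.91 = 0.139503 m
Layer 3: 0.42 × 390 × 1.9×10⁻⁴ = 0.031122 m
Layer 4: 0.67 × 1.9×10⁻⁴ × 1700 = 0.21641 m
Δh = 0.13566 + 0.139503 + 0.031122 + 0.21641 = 0.522695 m ≈ 0.523 m

Δh = 0.523 m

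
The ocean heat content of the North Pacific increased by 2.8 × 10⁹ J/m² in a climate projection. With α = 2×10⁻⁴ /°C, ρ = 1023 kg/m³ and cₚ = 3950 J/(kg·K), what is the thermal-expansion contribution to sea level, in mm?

Δh = αQ/(ρcₚ) = 2×10⁻⁴ × 2.8×10⁹ / (1023 × 3950) ≈ 0.13858 m

Δh ≈ 139 mm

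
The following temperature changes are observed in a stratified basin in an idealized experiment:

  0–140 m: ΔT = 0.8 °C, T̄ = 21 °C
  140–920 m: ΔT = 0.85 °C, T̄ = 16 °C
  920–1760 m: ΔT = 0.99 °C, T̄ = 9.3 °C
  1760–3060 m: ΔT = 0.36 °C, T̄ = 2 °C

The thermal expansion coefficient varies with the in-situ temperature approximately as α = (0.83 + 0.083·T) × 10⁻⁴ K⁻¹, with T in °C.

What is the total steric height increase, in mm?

about 350 mm

Layer 1: α = (0.83 + 0.083×21)×10⁻⁴ = 2.573×10⁻⁴ K⁻¹
Layer 2: α = (0.83 + 0.083×16)×10⁻⁴ = 2.158×10⁻⁴ K⁻¹
Layer 3: α = (0.83 + 0.083×9.3)×10⁻⁴ = 1.6019×10⁻⁴ K⁻¹
Layer 4: α = (0.83 + 0.083×2)×10⁻⁴ = 0.996×10⁻⁴ K⁻¹
0–140 m: 2.573×10⁻⁴ × 140 × 0.8 = 0.0288176 m
Layer 2: 0.85 × 780 × 2.158×10⁻⁴ = 0.1430754 m
920–1760 m: 840 × 0.99 × 1.6019×10⁻⁴ = 0.133214004 m
0.996×10⁻⁴ × 1300 × 0.36 = 0.0466128 m
Δh = 0.0288176 + 0.1430754 + 0.133214004 + 0.0466128 = 0.351719804 m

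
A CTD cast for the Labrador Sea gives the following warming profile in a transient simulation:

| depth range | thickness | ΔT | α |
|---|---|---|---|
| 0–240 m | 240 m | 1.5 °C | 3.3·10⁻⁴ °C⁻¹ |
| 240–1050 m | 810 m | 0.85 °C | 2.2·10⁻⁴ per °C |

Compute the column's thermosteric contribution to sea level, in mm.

Layer 1: 3.3×10⁻⁴ × 240 × 1.5 = 0.11880 m
240–1050 m: 810 × 2.2×10⁻⁴ × 0.85 = 0.15147 m
Δh = 0.11880 + 0.15147 = 0.27027 m

Δh = 270 mm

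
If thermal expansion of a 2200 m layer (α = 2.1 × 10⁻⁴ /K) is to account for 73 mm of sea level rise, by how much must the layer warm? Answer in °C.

ΔT = Δh/(αH) = 0.073 / (2.1×10⁻⁴ × 2200) ≈ 0.1580 °C

0.158 °C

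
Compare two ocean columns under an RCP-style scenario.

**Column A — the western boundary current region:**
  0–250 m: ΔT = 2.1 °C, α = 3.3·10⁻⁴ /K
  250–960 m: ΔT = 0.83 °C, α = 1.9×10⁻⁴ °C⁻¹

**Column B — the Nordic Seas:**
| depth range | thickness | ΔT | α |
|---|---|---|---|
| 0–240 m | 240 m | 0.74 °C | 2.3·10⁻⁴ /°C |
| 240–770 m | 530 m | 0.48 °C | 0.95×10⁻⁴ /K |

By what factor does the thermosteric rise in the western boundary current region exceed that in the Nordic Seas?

a factor of 4.39

A Layer 1: 2.1 × 250 × 3.3×10⁻⁴ = 0.17325 m
A 0.83 × 1.9×10⁻⁴ × 710 = 0.111967 m
A total: 0.285217 m
B Layer 1: 0.74 × 2.3×10⁻⁴ × 240 = 0.040848 m
B 240–770 m: 0.48 × 0.95×10⁻⁴ × 530 = 0.024168 m
B total: 0.065016 m
Ratio: 0.285217 / 0.065016 ≈ 4.387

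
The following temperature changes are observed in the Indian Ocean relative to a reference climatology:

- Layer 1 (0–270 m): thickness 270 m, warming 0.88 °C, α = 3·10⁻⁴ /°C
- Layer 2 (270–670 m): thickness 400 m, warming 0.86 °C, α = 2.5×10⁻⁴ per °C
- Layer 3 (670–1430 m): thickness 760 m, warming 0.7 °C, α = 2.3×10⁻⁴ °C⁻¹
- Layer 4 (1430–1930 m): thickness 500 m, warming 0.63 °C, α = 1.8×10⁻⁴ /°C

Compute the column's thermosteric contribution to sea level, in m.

270 × 0.88 × 3×10⁻⁴ = 0.07128 m
400 × 0.86 × 2.5×10⁻⁴ = 0.08600 m
Layer 3: 0.7 × 760 × 2.3×10⁻⁴ = 0.12236 m
Layer 4: 500 × 0.63 × 1.8×10⁻⁴ = 0.05670 m
Δh = 0.07128 + 0.08600 + 0.12236 + 0.05670 = 0.33634 m

about 0.336 m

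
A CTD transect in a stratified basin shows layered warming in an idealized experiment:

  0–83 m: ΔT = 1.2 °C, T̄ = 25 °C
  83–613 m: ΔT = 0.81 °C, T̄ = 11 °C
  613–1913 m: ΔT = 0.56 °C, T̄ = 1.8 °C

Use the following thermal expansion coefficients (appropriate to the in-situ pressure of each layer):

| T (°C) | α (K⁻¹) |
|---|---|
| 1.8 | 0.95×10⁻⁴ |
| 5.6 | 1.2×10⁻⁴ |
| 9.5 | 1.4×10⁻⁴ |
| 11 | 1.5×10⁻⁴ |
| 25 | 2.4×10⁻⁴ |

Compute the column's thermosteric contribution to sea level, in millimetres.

Layer 1 at 25 °C → α = 2.4×10⁻⁴ K⁻¹
Layer 2 at 11 °C → α = 1.5×10⁻⁴ K⁻¹
Layer 3 at 1.8 °C → α = 0.95×10⁻⁴ K⁻¹
83 × 2.4×10⁻⁴ × 1.2 = 0.023904 m
0.81 × 1.5×10⁻⁴ × 530 = 0.064395 m
613–1913 m: 1300 × 0.56 × 0.95×10⁻⁴ = 0.06916 m
Δh = 0.023904 + 0.064395 + 0.06916 = 0.157459 m ≈ 157 mm

Δh = 157 mm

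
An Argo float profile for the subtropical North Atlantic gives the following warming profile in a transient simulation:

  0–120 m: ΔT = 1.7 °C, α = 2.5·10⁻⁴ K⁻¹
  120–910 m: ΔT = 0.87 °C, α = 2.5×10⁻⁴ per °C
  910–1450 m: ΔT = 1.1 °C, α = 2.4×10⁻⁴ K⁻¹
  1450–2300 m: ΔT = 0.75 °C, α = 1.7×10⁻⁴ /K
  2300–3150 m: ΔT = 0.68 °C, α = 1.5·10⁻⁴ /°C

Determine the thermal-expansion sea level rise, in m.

Δh = 0.560 m

2.5×10⁻⁴ × 1.7 × 120 = 0.05100 m
Layer 2: 790 × 0.87 × 2.5×10⁻⁴ = 0.171825 m
910–1450 m: 540 × 2.4×10⁻⁴ × 1.1 = 0.14256 m
Layer 4: 0.75 × 1.7×10⁻⁴ × 850 = 0.108375 m
Layer 5: 850 × 0.68 × 1.5×10⁻⁴ = 0.08670 m
Δh = 0.05100 + 0.171825 + 0.14256 + 0.108375 + 0.08670 = 0.56046 m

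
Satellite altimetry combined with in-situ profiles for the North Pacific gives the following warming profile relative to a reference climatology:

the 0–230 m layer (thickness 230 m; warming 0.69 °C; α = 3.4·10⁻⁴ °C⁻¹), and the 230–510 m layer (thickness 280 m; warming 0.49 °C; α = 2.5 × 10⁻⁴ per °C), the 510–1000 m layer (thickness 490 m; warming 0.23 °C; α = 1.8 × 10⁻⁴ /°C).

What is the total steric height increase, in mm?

110 mm

3.4×10⁻⁴ × 0.69 × 230 = 0.053958 m
2.5×10⁻⁴ × 0.49 × 280 = 0.03430 m
Layer 3: 490 × 0.23 × 1.8×10⁻⁴ = 0.020286 m
Δh = 0.053958 + 0.03430 + 0.020286 = 0.108544 m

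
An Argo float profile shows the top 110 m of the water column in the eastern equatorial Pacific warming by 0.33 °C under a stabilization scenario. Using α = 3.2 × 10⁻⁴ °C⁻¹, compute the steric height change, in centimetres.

Δh = αΔT·H = 3.2×10⁻⁴ × 0.33 × 110 = 0.011616 m

Δh = 1.16 cm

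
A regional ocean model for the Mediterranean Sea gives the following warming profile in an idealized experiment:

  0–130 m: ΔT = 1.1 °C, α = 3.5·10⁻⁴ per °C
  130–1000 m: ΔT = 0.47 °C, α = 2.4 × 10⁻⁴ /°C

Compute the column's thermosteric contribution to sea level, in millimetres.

3.5×10⁻⁴ × 1.1 × 130 = 0.05005 m
0.47 × 870 × 2.4×10⁻⁴ = 0.098136 m
Δh = 0.05005 + 0.098136 = 0.148186 m

148 mm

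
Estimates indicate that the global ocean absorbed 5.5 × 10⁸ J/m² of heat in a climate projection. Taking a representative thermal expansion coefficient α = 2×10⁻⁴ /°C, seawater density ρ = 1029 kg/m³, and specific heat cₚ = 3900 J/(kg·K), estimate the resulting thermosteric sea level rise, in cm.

Δh = αQ/(ρcₚ) = 2×10⁻⁴ × 5.5×10⁸ / (1029 × 3900) ≈ 0.02741 m

about 2.7 cm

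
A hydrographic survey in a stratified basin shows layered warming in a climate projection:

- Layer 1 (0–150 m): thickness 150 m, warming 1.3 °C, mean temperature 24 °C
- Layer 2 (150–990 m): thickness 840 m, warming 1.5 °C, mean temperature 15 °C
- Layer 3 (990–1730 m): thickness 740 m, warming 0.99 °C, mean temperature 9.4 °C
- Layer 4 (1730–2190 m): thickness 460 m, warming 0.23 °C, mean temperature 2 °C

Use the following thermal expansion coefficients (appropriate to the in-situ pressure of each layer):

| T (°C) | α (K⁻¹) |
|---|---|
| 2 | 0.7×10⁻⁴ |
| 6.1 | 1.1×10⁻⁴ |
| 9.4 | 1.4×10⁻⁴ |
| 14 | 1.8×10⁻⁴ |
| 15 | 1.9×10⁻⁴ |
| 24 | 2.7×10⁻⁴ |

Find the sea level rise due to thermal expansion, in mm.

about 400 mm

Layer 1 at 24 °C → α = 2.7×10⁻⁴ K⁻¹
Layer 2 at 15 °C → α = 1.9×10⁻⁴ K⁻¹
Layer 3 at 9.4 °C → α = 1.4×10⁻⁴ K⁻¹
Layer 4 at 2 °C → α = 0.7×10⁻⁴ K⁻¹
0–150 m: 1.3 × 2.7×10⁻⁴ × 150 = 0.05265 m
150–990 m: 840 × 1.9×10⁻⁴ × 1.5 = 0.23940 m
990–1730 m: 740 × 0.99 × 1.4×10⁻⁴ = 0.102564 m
Layer 4: 460 × 0.23 × 0.7×10⁻⁴ = 0.007406 m
Δh = 0.05265 + 0.23940 + 0.102564 + 0.007406 = 0.40202 m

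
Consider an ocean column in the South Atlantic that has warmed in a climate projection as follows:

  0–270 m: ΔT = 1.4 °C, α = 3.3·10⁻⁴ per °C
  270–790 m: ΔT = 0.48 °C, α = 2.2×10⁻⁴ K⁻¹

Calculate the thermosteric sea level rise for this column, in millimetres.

0–270 m: 3.3×10⁻⁴ × 270 × 1.4 = 0.12474 m
2.2×10⁻⁴ × 520 × 0.48 = 0.054912 m
Δh = 0.12474 + 0.054912 = 0.179652 m ≈ 180 mm

Δh ≈ 180 mm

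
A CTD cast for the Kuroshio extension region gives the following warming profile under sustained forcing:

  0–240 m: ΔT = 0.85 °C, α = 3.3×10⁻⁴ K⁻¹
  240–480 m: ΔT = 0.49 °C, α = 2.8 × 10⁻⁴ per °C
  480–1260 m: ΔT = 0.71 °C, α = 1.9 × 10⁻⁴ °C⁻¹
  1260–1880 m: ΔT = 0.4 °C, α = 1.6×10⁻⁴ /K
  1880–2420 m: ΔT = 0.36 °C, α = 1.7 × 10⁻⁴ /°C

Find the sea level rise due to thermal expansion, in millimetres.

0–240 m: 0.85 × 3.3×10⁻⁴ × 240 = 0.06732 m
240–480 m: 2.8×10⁻⁴ × 0.49 × 240 = 0.032928 m
1.9×10⁻⁴ × 0.71 × 780 = 0.105222 m
1260–1880 m: 1.6×10⁻⁴ × 620 × 0.4 = 0.03968 m
1880–2420 m: 1.7×10⁻⁴ × 540 × 0.36 = 0.033048 m
Δh = 0.06732 + 0.032928 + 0.105222 + 0.03968 + 0.033048 = 0.278198 m

278 mm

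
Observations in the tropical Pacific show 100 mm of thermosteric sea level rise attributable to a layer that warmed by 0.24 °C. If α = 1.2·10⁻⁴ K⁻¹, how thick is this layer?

H ≈ 3470 m

H = Δh/(αΔT) = 0.1 / (1.2×10⁻⁴ × 0.24) ≈ 3472 m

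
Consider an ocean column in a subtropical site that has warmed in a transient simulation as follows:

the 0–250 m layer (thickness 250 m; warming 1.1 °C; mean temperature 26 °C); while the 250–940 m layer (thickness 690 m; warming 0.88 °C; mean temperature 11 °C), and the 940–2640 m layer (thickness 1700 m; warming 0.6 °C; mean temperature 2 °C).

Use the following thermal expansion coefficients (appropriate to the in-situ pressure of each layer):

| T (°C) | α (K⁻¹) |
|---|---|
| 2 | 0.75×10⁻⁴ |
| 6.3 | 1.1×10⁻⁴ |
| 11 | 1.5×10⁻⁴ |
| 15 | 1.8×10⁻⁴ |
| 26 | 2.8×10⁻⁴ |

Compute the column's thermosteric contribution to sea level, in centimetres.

Layer 1 at 26 °C → α = 2.8×10⁻⁴ K⁻¹
Layer 2 at 11 °C → α = 1.5×10⁻⁴ K⁻¹
Layer 3 at 2 °C → α = 0.75×10⁻⁴ K⁻¹
2.8×10⁻⁴ × 250 × 1.1 = 0.07700 m
690 × 1.5×10⁻⁴ × 0.88 = 0.09108 m
0.75×10⁻⁴ × 0.6 × 1700 = 0.07650 m
Δh = 0.07700 + 0.09108 + 0.07650 = 0.24458 m ≈ 24.5 cm

Δh = 24.5 cm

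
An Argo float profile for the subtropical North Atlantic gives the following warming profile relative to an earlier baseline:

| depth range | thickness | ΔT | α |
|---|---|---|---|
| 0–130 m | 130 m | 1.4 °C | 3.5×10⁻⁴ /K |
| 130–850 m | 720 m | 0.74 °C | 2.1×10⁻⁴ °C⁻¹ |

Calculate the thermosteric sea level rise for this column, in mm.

130 × 1.4 × 3.5×10⁻⁴ = 0.06370 m
Layer 2: 0.74 × 2.1×10⁻⁴ × 720 = 0.111888 m
Δh = 0.06370 + 0.111888 = 0.175588 m ≈ 180 mm

180 mm of thermosteric rise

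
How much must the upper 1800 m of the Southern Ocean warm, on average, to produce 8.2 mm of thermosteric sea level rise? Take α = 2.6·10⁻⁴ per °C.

ΔT = Δh/(αH) = 0.0082 / (2.6×10⁻⁴ × 1800) ≈ 0.01752 °C

0.018 °C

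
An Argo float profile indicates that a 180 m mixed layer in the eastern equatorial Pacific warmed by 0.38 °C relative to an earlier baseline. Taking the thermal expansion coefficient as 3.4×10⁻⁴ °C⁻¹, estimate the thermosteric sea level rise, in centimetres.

Δh ≈ 2.33 cm

Δh = αΔT·H = 3.4×10⁻⁴ × 0.38 × 180 = 0.023256 m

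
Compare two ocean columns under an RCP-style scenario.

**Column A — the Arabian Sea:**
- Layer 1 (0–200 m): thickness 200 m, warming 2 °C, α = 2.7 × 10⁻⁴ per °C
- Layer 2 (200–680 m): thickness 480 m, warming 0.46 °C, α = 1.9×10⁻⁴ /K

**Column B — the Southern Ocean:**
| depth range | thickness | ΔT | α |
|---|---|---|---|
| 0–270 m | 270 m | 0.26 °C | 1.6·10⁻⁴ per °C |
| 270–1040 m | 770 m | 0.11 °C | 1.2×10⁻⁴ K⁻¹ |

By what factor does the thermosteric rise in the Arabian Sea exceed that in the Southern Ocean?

7.01

A Layer 1: 2 × 2.7×10⁻⁴ × 200 = 0.10800 m
A Layer 2: 0.46 × 480 × 1.9×10⁻⁴ = 0.041952 m
A total: 0.149952 m
B Layer 1: 1.6×10⁻⁴ × 270 × 0.26 = 0.011232 m
B 270–1040 m: 0.11 × 770 × 1.2×10⁻⁴ = 0.010164 m
B total: 0.021396 m
Ratio: 0.149952 / 0.021396 ≈ 7.008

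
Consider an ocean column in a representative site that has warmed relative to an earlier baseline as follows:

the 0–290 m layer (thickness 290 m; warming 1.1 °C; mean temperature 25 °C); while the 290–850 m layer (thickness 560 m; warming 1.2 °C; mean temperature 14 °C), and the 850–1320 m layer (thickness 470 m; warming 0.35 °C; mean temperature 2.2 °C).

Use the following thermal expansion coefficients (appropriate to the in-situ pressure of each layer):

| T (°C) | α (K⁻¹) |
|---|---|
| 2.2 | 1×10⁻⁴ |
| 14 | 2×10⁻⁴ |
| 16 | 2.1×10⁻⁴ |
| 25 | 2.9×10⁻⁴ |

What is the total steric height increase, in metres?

about 0.243 m

Layer 1 at 25 °C → α = 2.9×10⁻⁴ K⁻¹
Layer 2 at 14 °C → α = 2×10⁻⁴ K⁻¹
Layer 3 at 2.2 °C → α = 1×10⁻⁴ K⁻¹
0–290 m: 1.1 × 2.9×10⁻⁴ × 290 = 0.09251 m
Layer 2: 1.2 × 560 × 2×10⁻⁴ = 0.13440 m
850–1320 m: 1×10⁻⁴ × 470 × 0.35 = 0.01645 m
Δh = 0.09251 + 0.13440 + 0.01645 = 0.24336 m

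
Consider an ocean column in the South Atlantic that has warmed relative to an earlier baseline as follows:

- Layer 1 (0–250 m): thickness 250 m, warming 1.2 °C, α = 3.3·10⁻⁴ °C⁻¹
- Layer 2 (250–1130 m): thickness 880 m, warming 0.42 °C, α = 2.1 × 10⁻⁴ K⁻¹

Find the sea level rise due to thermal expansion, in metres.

Δh = 0.177 m

0–250 m: 1.2 × 3.3×10⁻⁴ × 250 = 0.09900 m
250–1130 m: 0.42 × 2.1×10⁻⁴ × 880 = 0.077616 m
Δh = 0.09900 + 0.077616 = 0.176616 m ≈ 0.177 m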